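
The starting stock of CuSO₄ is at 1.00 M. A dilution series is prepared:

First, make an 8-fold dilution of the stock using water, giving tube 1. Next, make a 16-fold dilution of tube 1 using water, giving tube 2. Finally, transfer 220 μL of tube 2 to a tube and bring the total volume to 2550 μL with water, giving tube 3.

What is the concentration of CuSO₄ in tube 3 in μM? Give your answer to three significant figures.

674 μM

Step 1: 8-fold → factor 8
Step 2: 16-fold → factor 16
Step 3: 220 μL brought to 2550 μL → factor 2550/220 = 11.591
Overall dilution factor = 8 × 16 × 11.591 = 1483.6
Final = 1.00 M / 1483.6 = 0.0006740 M = 674 μM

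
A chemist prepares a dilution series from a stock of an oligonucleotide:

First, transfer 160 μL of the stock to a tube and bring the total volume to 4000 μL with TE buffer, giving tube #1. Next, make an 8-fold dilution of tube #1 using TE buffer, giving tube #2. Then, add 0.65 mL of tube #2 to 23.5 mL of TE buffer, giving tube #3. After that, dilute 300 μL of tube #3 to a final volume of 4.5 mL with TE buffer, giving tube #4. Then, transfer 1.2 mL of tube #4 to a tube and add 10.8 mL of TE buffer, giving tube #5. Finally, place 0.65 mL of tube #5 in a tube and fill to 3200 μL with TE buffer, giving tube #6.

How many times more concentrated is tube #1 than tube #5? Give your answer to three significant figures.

4.46 × 10^4

Step 1: 160 μL brought to 4000 μL → factor 4000/160 = 25
Step 2: 8-fold → factor 8
Step 3: 0.65 mL + 23.5 mL = 24.15 mL total → factor 24.15/0.65 = 37.154
Step 4: 300 μL brought to 4.5 mL → factor 4500/300 = 15
Step 5: 1.2 mL + 10.8 mL = 12 mL total → factor 12/1.2 = 10
Dilution factor to tube #1 = 25; to tube #5 = 1.1146 × 10^6
[tube #1]/[tube #5] = (factor to tube #5)/(factor to tube #1) = 1.1146 × 10^6/25 = 4.46 × 10^4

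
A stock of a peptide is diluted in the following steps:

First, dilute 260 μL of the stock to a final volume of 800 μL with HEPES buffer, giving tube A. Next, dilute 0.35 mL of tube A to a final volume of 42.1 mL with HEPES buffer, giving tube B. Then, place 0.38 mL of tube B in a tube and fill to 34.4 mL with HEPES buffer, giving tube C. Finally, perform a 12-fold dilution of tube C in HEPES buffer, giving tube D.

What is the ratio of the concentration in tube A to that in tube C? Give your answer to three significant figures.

1.09 × 10^4

Step 1: 260 μL brought to 800 μL → factor 800/260 = 3.0769
Step 2: 0.35 mL brought to 42.1 mL → factor 42.1/0.35 = 120.29
Step 3: 0.38 mL brought to 34.4 mL → factor 34.4/0.38 = 90.526
Dilution factor to tube A = 3.0769; to tube C = 33505
[tube A]/[tube C] = (factor to tube C)/(factor to tube A) = 33505/3.0769 = 1.09 × 10^4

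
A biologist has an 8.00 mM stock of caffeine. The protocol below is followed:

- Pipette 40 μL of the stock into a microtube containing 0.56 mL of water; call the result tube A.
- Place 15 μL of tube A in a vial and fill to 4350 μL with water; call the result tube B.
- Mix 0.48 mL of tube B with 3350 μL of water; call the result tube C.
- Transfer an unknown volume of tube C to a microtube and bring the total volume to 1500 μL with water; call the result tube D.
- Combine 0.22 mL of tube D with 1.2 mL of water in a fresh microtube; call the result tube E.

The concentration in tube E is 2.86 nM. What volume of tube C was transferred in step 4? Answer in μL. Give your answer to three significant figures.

120 μL

Step 1: 40 μL + 0.56 mL = 600 μL total → factor 600/40 = 15
Step 2: 15 μL brought to 4350 μL → factor 4350/15 = 290
Step 3: 0.48 mL + 3350 μL = 3.83 mL total → factor 3.83/0.48 = 7.9792
Step 4: v brought to 1500 μL → factor = 1500 μL/v
Step 5: 0.22 mL + 1.2 mL = 1.42 mL total → factor 1.42/0.22 = 6.4545
Product of known-step factors = 2.2403 × 10^5
Overall factor = 8.00 mM / (2.86 nM) = 2.7972 × 10^6
Step-4 factor = 2.7972 × 10^6 / 2.2403 × 10^5 = 12.486
v = 1500 μL / 12.486 = 120 μL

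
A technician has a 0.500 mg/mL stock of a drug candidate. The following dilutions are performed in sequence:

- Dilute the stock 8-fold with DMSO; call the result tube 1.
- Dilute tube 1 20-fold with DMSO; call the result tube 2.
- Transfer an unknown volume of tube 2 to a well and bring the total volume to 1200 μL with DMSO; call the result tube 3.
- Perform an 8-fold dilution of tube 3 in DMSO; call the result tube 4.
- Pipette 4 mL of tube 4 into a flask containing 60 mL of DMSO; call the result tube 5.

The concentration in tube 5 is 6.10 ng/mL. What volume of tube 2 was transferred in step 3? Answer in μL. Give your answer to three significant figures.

300 μL

Step 1: 8-fold → factor 8
Step 2: 20-fold → factor 20
Step 3: v brought to 1200 μL → factor = 1200 μL/v
Step 4: 8-fold → factor 8
Step 5: 4 mL + 60 mL = 64 mL total → factor 64/4 = 16
Product of known-step factors = 20480
Overall factor = 0.500 mg/mL / (6.10 ng/mL) = 81967
Step-3 factor = 81967 / 20480 = 4.0023
v = 1200 μL / 4.0023 = 300 μL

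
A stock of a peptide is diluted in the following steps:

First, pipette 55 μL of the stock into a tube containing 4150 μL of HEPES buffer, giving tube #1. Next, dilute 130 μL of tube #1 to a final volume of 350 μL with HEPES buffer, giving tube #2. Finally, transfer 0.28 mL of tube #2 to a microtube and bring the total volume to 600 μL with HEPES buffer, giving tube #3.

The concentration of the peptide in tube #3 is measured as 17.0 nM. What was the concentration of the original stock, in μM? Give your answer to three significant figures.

7.50 μM

Step 1: 55 μL + 4150 μL = 4205 μL total → factor 4205/55 = 76.455
Step 2: 130 μL brought to 350 μL → factor 350/130 = 2.6923
Step 3: 0.28 mL brought to 600 μL → factor 0.6/0.28 = 2.1429
Overall dilution factor = 76.455 × 2.6923 × 2.1429 = 441.08
Stock = 17.0 nM × 441.08 = 7498 nM = 7.50 μM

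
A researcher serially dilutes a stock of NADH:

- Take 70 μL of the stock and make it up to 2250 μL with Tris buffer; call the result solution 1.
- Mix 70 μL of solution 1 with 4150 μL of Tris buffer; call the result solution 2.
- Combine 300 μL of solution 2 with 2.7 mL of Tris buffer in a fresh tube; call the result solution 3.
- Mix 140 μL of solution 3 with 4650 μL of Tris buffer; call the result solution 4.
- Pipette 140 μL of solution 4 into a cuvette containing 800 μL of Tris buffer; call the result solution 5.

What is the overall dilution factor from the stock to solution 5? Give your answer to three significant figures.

4.45 × 10^6

Step 1: 70 μL brought to 2250 μL → factor 2250/70 = 32.143
Step 2: 70 μL + 4150 μL = 4220 μL total → factor 4220/70 = 60.286
Step 3: 300 μL + 2.7 mL = 3000 μL total → factor 3000/300 = 10
Step 4: 140 μL + 4650 μL = 4790 μL total → factor 4790/140 = 34.214
Step 5: 140 μL + 800 μL = 940 μL total → factor 940/140 = 6.7143
Overall dilution factor = 32.143 × 60.286 × 10 × 34.214 × 6.7143 = 4.4515 × 10^6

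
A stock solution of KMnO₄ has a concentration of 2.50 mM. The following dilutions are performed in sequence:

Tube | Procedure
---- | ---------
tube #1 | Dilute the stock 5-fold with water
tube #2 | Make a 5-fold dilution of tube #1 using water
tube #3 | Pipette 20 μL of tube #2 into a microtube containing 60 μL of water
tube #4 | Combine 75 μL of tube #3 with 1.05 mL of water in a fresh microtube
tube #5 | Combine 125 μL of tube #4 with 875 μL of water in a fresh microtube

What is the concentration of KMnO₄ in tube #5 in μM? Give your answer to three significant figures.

0.208 μM

Step 1: 5-fold → factor 5
Step 2: 5-fold → factor 5
Step 3: 20 μL + 60 μL = 80 μL total → factor 80/20 = 4
Step 4: 75 μL + 1.05 mL = 1125 μL total → factor 1125/75 = 15
Step 5: 125 μL + 875 μL = 1000 μL total → factor 1000/125 = 8
Overall dilution factor = 5 × 5 × 4 × 15 × 8 = 12000
Final = 2.50 mM / 12000 = 0.0002083 mM = 0.208 μM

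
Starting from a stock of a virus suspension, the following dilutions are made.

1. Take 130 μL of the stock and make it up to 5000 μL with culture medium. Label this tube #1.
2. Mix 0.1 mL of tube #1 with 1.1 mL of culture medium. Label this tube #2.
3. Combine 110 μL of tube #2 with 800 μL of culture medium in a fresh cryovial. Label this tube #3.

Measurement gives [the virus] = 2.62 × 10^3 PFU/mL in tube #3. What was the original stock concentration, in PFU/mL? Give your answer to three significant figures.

1.00 × 10^7 PFU/mL

Step 1: 130 μL brought to 5000 μL → factor 5000/130 = 38.462
Step 2: 0.1 mL + 1.1 mL = 1.2 mL total → factor 1.2/0.1 = 12
Step 3: 110 μL + 800 μL = 910 μL total → factor 910/110 = 8.2727
Overall dilution factor = 38.462 × 12 × 8.2727 = 3818.2
Stock = 2.62 × 10^3 PFU/mL × 3818.2 = 1.00 × 10^7 PFU/mL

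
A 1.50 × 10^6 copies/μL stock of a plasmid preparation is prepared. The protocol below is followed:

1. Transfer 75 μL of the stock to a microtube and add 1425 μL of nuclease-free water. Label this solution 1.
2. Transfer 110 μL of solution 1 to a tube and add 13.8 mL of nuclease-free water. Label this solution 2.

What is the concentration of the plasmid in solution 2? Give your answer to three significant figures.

Step 1: 75 μL + 1425 μL = 1500 μL total → factor 1500/75 = 20
Step 2: 110 μL + 13.8 mL = 13910 μL total → factor 13910/110 = 126.45
Overall dilution factor = 20 × 126.45 = 2529.1
Final = 1.50 × 10^6 copies/μL / 2529.1 = 593 copies/μL

593 copies/μL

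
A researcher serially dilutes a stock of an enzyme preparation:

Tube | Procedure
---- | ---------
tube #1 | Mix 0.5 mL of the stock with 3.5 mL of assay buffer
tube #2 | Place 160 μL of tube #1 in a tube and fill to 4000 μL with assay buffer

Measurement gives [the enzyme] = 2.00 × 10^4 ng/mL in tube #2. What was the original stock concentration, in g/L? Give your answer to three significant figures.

4.00 g/L

Step 1: 0.5 mL + 3.5 mL = 4 mL total → factor 4/0.5 = 8
Step 2: 160 μL brought to 4000 μL → factor 4000/160 = 25
Overall dilution factor = 8 × 25 = 200
Stock = 2.00 × 10^4 ng/mL × 200 = 4.000 × 10^6 ng/mL = 4.00 g/L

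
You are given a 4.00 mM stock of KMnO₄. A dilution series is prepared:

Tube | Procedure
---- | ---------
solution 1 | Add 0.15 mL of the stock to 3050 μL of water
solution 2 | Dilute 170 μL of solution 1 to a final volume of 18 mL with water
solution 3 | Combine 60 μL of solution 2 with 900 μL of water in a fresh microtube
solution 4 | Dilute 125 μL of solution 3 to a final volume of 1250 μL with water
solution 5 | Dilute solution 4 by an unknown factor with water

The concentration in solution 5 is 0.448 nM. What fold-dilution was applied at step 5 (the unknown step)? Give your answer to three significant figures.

Step 1: 0.15 mL + 3050 μL = 3.2 mL total → factor 3.2/0.15 = 21.333
Step 2: 170 μL brought to 18 mL → factor 18000/170 = 105.88
Step 3: 60 μL + 900 μL = 960 μL total → factor 960/60 = 16
Step 4: 125 μL brought to 1250 μL → factor 1250/125 = 10
Step 5: unknown factor x
Product of known-step factors = 3.6141 × 10^5
Overall factor = 4.00 mM / (0.448 nM) = 8.9286 × 10^6
x = 8.9286 × 10^6 / 3.6141 × 10^5 = 24.7

24.7-fold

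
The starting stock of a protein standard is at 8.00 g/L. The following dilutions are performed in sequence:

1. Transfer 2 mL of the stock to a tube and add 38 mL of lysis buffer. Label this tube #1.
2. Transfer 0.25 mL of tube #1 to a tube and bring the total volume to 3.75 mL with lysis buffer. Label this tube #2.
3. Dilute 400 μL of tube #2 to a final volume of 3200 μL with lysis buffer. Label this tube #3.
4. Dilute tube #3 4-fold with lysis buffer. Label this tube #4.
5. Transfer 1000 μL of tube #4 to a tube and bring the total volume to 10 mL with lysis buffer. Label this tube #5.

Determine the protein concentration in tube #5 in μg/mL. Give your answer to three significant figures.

Step 1: 2 mL + 38 mL = 40 mL total → factor 40/2 = 20
Step 2: 0.25 mL brought to 3.75 mL → factor 3.75/0.25 = 15
Step 3: 400 μL brought to 3200 μL → factor 3200/400 = 8
Step 4: 4-fold → factor 4
Step 5: 1000 μL brought to 10 mL → factor 10000/1000 = 10
Overall dilution factor = 20 × 15 × 8 × 4 × 10 = 96000
Final = 8.00 g/L / 96000 = 8.333 × 10^-5 g/L = 0.0833 μg/mL

0.0833 μg/mL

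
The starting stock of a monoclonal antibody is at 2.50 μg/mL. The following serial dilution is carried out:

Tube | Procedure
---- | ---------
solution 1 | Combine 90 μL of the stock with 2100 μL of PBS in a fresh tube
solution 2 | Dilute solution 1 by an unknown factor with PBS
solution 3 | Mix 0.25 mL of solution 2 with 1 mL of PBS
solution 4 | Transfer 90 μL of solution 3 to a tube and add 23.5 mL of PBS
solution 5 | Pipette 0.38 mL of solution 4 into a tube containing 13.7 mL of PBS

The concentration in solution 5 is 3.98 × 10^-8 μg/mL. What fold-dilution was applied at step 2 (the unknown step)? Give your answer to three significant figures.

53.2-fold

Step 1: 90 μL + 2100 μL = 2190 μL total → factor 2190/90 = 24.333
Step 2: unknown factor x
Step 3: 0.25 mL + 1 mL = 1.25 mL total → factor 1.25/0.25 = 5
Step 4: 90 μL + 23.5 mL = 23590 μL total → factor 23590/90 = 262.11
Step 5: 0.38 mL + 13.7 mL = 14.08 mL total → factor 14.08/0.38 = 37.053
Product of known-step factors = 1.1816 × 10^6
Overall factor = 2.50 μg/mL / (3.98 × 10^-8 μg/mL) = 6.2814 × 10^7
x = 6.2814 × 10^7 / 1.1816 × 10^6 = 53.2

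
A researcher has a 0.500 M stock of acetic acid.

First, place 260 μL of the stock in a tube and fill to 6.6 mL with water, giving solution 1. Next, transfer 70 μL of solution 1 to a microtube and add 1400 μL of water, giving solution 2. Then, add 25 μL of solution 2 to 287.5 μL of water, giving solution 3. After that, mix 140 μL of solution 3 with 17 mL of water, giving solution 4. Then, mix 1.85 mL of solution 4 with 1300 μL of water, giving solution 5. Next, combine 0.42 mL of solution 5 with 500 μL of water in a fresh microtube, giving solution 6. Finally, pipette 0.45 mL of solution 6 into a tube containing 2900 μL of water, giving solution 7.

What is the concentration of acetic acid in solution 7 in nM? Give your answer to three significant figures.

Step 1: 260 μL brought to 6.6 mL → factor 6600/260 = 25.385
Step 2: 70 μL + 1400 μL = 1470 μL total → factor 1470/70 = 21
Step 3: 25 μL + 287.5 μL = 312.5 μL total → factor 312.5/25 = 12.5
Step 4: 140 μL + 17 mL = 17140 μL total → factor 17140/140 = 122.43
Step 5: 1.85 mL + 1300 μL = 3.15 mL total → factor 3.15/1.85 = 1.7027
Step 6: 0.42 mL + 500 μL = 0.92 mL total → factor 0.92/0.42 = 2.1905
Step 7: 0.45 mL + 2900 μL = 3.35 mL total → factor 3.35/0.45 = 7.4444
Overall dilution factor = 25.385 × 21 × 12.5 × 122.43 × 1.7027 × 2.1905 × 7.4444 = 2.2651 × 10^7
Final = 0.500 M / 2.2651 × 10^7 = 2.207 × 10^-8 M = 22.1 nM

22.1 nM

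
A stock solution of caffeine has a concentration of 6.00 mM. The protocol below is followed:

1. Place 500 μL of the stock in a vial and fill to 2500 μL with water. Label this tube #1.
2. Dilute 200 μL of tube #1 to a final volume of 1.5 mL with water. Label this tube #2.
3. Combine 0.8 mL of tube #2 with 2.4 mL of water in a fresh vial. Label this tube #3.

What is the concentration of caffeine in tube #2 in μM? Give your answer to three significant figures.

160 μM

Step 1: 500 μL brought to 2500 μL → factor 2500/500 = 5
Step 2: 200 μL brought to 1.5 mL → factor 1500/200 = 7.5
Dilution factor through tube #2 = 5 × 7.5 = 37.5
[tube #2] = 6.00 mM / 37.5 = 0.1600 mM = 160 μM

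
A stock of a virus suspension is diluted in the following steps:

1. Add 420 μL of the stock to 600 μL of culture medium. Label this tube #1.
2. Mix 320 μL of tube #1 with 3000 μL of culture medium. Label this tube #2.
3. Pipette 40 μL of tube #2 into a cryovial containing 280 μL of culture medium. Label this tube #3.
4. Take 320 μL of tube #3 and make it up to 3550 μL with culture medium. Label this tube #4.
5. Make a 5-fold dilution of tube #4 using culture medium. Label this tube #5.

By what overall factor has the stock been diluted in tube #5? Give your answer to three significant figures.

Step 1: 420 μL + 600 μL = 1020 μL total → factor 1020/420 = 2.4286
Step 2: 320 μL + 3000 μL = 3320 μL total → factor 3320/320 = 10.375
Step 3: 40 μL + 280 μL = 320 μL total → factor 320/40 = 8
Step 4: 320 μL brought to 3550 μL → factor 3550/320 = 11.094
Step 5: 5-fold → factor 5
Overall dilution factor = 2.4286 × 10.375 × 8 × 11.094 × 5 = 11181

1.12 × 10^4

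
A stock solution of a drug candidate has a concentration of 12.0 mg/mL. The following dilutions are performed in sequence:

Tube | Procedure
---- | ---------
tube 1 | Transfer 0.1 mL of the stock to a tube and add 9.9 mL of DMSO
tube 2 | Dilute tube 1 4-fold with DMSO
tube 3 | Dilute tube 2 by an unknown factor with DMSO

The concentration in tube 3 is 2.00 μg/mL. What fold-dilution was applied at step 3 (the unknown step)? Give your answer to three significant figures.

Step 1: 0.1 mL + 9.9 mL = 10 mL total → factor 10/0.1 = 100
Step 2: 4-fold → factor 4
Step 3: unknown factor x
Product of known-step factors = 400
Overall factor = 12.0 mg/mL / (2.00 μg/mL) = 6000
x = 6000 / 400 = 15.0

15.0-fold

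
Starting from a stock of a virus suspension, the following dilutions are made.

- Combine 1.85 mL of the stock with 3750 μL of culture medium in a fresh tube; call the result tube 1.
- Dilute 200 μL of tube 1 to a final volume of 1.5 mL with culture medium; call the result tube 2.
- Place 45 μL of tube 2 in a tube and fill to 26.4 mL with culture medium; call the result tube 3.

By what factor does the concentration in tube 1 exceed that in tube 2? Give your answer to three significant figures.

7.50

Step 1: 1.85 mL + 3750 μL = 5.6 mL total → factor 5.6/1.85 = 3.027
Step 2: 200 μL brought to 1.5 mL → factor 1500/200 = 7.5
Dilution factor to tube 1 = 3.027; to tube 2 = 22.703
[tube 1]/[tube 2] = (factor to tube 2)/(factor to tube 1) = 22.703/3.027 = 7.50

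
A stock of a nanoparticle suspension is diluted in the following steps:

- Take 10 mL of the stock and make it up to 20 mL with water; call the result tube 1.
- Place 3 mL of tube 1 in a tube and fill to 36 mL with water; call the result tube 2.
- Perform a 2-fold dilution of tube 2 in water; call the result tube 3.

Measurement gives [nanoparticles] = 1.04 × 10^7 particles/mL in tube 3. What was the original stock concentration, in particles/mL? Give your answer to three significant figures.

Step 1: 10 mL brought to 20 mL → factor 20/10 = 2
Step 2: 3 mL brought to 36 mL → factor 36/3 = 12
Step 3: 2-fold → factor 2
Overall dilution factor = 2 × 12 × 2 = 48
Stock = 1.04 × 10^7 particles/mL × 48 = 4.99 × 10^8 particles/mL

4.99 × 10^8 particles/mL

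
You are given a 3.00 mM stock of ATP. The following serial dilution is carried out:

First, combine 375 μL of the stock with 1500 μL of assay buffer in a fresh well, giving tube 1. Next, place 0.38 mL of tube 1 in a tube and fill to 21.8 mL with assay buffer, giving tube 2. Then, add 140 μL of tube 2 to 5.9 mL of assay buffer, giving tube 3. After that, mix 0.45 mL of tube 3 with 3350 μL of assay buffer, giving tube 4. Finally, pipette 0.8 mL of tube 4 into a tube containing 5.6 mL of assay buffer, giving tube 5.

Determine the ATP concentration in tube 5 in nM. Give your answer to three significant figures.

3.59 nM

Step 1: 375 μL + 1500 μL = 1875 μL total → factor 1875/375 = 5
Step 2: 0.38 mL brought to 21.8 mL → factor 21.8/0.38 = 57.368
Step 3: 140 μL + 5.9 mL = 6040 μL total → factor 6040/140 = 43.143
Step 4: 0.45 mL + 3350 μL = 3.8 mL total → factor 3.8/0.45 = 8.4444
Step 5: 0.8 mL + 5.6 mL = 6.4 mL total → factor 6.4/0.8 = 8
Overall dilution factor = 5 × 57.368 × 43.143 × 8.4444 × 8 = 8.3601 × 10^5
Final = 3.00 mM / 8.3601 × 10^5 = 3.588 × 10^-6 mM = 3.59 nM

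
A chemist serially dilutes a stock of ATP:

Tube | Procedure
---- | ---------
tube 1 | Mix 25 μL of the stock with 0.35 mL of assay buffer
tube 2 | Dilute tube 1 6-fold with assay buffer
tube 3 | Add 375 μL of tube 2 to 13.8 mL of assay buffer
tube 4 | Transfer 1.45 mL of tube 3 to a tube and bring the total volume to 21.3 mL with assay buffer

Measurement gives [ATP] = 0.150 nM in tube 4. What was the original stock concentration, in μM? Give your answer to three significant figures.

Step 1: 25 μL + 0.35 mL = 375 μL total → factor 375/25 = 15
Step 2: 6-fold → factor 6
Step 3: 375 μL + 13.8 mL = 14175 μL total → factor 14175/375 = 37.8
Step 4: 1.45 mL brought to 21.3 mL → factor 21.3/1.45 = 14.69
Overall dilution factor = 15 × 6 × 37.8 × 14.69 = 49974
Stock = 0.150 nM × 49974 = 7496 nM = 7.50 μM

7.50 μM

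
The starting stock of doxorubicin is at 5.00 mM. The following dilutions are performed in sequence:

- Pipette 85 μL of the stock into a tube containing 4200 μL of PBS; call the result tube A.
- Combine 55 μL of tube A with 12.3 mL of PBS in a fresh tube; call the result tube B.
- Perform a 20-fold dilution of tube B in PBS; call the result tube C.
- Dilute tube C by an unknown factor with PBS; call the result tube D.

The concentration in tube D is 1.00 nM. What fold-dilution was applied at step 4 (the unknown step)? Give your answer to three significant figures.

Step 1: 85 μL + 4200 μL = 4285 μL total → factor 4285/85 = 50.412
Step 2: 55 μL + 12.3 mL = 12355 μL total → factor 12355/55 = 224.64
Step 3: 20-fold → factor 20
Step 4: unknown factor x
Product of known-step factors = 2.2649 × 10^5
Overall factor = 5.00 mM / (1.00 nM) = 5 × 10^6
x = 5 × 10^6 / 2.2649 × 10^5 = 22.1

22.1-fold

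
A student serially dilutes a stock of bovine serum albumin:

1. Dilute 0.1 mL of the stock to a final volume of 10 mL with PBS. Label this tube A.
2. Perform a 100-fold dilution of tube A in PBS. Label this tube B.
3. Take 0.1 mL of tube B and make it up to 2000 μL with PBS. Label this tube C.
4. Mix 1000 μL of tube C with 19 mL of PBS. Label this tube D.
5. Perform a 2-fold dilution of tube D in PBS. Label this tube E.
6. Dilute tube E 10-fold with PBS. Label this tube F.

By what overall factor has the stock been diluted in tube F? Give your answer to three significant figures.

Step 1: 0.1 mL brought to 10 mL → factor 10/0.1 = 100
Step 2: 100-fold → factor 100
Step 3: 0.1 mL brought to 2000 μL → factor 2/0.1 = 20
Step 4: 1000 μL + 19 mL = 20000 μL total → factor 20000/1000 = 20
Step 5: 2-fold → factor 2
Step 6: 10-fold → factor 10
Overall dilution factor = 100 × 100 × 20 × 20 × 2 × 10 = 8 × 10^7

8.00 × 10^7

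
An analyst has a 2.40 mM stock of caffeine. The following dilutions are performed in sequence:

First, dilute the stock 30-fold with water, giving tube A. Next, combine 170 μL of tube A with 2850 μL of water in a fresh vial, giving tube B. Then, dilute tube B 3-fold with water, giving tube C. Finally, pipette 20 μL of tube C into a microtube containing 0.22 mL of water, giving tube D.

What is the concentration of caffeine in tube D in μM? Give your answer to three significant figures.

0.125 μM

Step 1: 30-fold → factor 30
Step 2: 170 μL + 2850 μL = 3020 μL total → factor 3020/170 = 17.765
Step 3: 3-fold → factor 3
Step 4: 20 μL + 0.22 mL = 240 μL total → factor 240/20 = 12
Overall dilution factor = 30 × 17.765 × 3 × 12 = 19186
Final = 2.40 mM / 19186 = 0.0001251 mM = 0.125 μM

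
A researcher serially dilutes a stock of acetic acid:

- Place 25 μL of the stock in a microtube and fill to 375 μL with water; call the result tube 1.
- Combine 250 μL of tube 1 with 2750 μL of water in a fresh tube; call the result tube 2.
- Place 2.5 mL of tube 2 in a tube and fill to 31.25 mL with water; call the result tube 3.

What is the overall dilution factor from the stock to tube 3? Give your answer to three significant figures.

Step 1: 25 μL brought to 375 μL → factor 375/25 = 15
Step 2: 250 μL + 2750 μL = 3000 μL total → factor 3000/250 = 12
Step 3: 2.5 mL brought to 31.25 mL → factor 31.25/2.5 = 12.5
Overall dilution factor = 15 × 12 × 12.5 = 2250

2.25 × 10^3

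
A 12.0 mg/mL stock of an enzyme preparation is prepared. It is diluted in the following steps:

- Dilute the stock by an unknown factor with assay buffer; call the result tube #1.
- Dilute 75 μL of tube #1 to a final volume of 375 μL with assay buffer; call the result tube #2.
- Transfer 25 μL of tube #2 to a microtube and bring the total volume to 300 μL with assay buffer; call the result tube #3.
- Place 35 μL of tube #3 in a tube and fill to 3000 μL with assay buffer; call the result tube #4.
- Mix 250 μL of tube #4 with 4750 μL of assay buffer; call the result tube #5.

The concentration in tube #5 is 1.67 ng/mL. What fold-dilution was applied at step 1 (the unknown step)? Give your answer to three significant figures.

69.9-fold

Step 1: unknown factor x
Step 2: 75 μL brought to 375 μL → factor 375/75 = 5
Step 3: 25 μL brought to 300 μL → factor 300/25 = 12
Step 4: 35 μL brought to 3000 μL → factor 3000/35 = 85.714
Step 5: 250 μL + 4750 μL = 5000 μL total → factor 5000/250 = 20
Product of known-step factors = 1.0286 × 10^5
Overall factor = 12.0 mg/mL / (1.67 ng/mL) = 7.1856 × 10^6
x = 7.1856 × 10^6 / 1.0286 × 10^5 = 69.9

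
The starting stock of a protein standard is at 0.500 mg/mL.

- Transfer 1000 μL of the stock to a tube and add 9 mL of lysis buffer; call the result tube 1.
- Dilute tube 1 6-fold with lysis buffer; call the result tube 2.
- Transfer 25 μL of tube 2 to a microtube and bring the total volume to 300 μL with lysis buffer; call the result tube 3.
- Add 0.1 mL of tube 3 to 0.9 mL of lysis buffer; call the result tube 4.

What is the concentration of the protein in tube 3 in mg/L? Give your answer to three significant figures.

Step 1: 1000 μL + 9 mL = 10000 μL total → factor 10000/1000 = 10
Step 2: 6-fold → factor 6
Step 3: 25 μL brought to 300 μL → factor 300/25 = 12
Dilution factor through tube 3 = 10 × 6 × 12 = 720
[tube 3] = 0.500 mg/mL / 720 = 0.0006944 mg/mL = 0.694 mg/L

0.694 mg/L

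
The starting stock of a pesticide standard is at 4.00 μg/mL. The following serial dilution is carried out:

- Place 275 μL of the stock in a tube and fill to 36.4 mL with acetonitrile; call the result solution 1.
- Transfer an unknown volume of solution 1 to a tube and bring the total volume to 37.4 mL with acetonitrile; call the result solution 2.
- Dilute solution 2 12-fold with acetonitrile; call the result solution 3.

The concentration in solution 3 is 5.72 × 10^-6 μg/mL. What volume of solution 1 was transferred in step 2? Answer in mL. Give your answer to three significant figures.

0.0849 mL

Step 1: 275 μL brought to 36.4 mL → factor 36400/275 = 132.36
Step 2: v brought to 37.4 mL → factor = 37.4 mL/v
Step 3: 12-fold → factor 12
Product of known-step factors = 1588.4
Overall factor = 4.00 μg/mL / (5.72 × 10^-6 μg/mL) = 6.993 × 10^5
Step-2 factor = 6.993 × 10^5 / 1588.4 = 440.26
v = 37.4 mL / 440.26 = 0.0849 mL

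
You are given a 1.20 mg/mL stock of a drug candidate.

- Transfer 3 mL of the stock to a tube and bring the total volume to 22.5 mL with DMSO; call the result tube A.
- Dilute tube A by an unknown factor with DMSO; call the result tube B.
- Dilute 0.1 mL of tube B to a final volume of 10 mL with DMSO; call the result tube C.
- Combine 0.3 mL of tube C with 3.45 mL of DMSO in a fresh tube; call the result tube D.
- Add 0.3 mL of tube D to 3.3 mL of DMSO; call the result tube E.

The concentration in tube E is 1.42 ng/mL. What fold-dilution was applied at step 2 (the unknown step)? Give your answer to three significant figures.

7.51-fold

Step 1: 3 mL brought to 22.5 mL → factor 22.5/3 = 7.5
Step 2: unknown factor x
Step 3: 0.1 mL brought to 10 mL → factor 10/0.1 = 100
Step 4: 0.3 mL + 3.45 mL = 3.75 mL total → factor 3.75/0.3 = 12.5
Step 5: 0.3 mL + 3.3 mL = 3.6 mL total → factor 3.6/0.3 = 12
Product of known-step factors = 1.125 × 10^5
Overall factor = 1.20 mg/mL / (1.42 ng/mL) = 8.4507 × 10^5
x = 8.4507 × 10^5 / 1.125 × 10^5 = 7.51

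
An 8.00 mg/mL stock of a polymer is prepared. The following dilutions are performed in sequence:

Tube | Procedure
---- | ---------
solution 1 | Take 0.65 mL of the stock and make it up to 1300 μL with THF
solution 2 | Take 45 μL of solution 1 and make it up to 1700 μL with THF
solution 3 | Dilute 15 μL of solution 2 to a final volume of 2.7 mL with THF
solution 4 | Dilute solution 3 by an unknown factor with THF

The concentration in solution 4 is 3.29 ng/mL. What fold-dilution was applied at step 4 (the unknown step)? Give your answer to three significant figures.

179-fold

Step 1: 0.65 mL brought to 1300 μL → factor 1.3/0.65 = 2
Step 2: 45 μL brought to 1700 μL → factor 1700/45 = 37.778
Step 3: 15 μL brought to 2.7 mL → factor 2700/15 = 180
Step 4: unknown factor x
Product of known-step factors = 13600
Overall factor = 8.00 mg/mL / (3.29 ng/mL) = 2.4316 × 10^6
x = 2.4316 × 10^6 / 13600 = 179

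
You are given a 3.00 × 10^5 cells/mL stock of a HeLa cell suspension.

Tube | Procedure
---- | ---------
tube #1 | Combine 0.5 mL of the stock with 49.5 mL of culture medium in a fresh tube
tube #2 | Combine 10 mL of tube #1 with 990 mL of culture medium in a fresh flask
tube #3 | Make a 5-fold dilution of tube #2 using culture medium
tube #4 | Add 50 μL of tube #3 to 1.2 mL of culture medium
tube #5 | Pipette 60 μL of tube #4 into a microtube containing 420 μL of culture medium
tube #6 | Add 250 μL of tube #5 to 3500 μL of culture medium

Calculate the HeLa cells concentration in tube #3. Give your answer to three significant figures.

Step 1: 0.5 mL + 49.5 mL = 50 mL total → factor 50/0.5 = 100
Step 2: 10 mL + 990 mL = 1000 mL total → factor 1000/10 = 100
Step 3: 5-fold → factor 5
Dilution factor through tube #3 = 100 × 100 × 5 = 50000
[tube #3] = 3.00 × 10^5 cells/mL / 50000 = 6.00 cells/mL

6.00 cells/mL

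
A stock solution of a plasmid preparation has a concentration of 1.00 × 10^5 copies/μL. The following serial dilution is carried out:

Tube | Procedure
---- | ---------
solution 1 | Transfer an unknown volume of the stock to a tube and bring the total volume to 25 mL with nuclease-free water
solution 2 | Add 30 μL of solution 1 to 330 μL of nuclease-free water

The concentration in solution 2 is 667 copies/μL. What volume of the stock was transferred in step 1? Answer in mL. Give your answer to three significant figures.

Step 1: v brought to 25 mL → factor = 25 mL/v
Step 2: 30 μL + 330 μL = 360 μL total → factor 360/30 = 12
Product of known-step factors = 12
Overall factor = 1.00 × 10^5 copies/μL / (667 copies/μL) = 149.93
Step-1 factor = 149.93 / 12 = 12.494
v = 25 mL / 12.494 = 2.00 mL

2.00 mL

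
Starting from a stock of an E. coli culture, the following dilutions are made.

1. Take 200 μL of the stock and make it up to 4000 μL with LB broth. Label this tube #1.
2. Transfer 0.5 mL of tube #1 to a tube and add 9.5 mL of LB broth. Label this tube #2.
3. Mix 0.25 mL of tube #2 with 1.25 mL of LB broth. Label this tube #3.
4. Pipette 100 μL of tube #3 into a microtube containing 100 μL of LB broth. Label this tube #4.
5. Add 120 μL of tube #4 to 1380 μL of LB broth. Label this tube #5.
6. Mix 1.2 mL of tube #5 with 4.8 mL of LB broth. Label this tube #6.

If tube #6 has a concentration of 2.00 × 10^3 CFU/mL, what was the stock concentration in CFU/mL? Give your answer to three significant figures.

6.00 × 10^8 CFU/mL

Step 1: 200 μL brought to 4000 μL → factor 4000/200 = 20
Step 2: 0.5 mL + 9.5 mL = 10 mL total → factor 10/0.5 = 20
Step 3: 0.25 mL + 1.25 mL = 1.5 mL total → factor 1.5/0.25 = 6
Step 4: 100 μL + 100 μL = 200 μL total → factor 200/100 = 2
Step 5: 120 μL + 1380 μL = 1500 μL total → factor 1500/120 = 12.5
Step 6: 1.2 mL + 4.8 mL = 6 mL total → factor 6/1.2 = 5
Overall dilution factor = 20 × 20 × 6 × 2 × 12.5 × 5 = 3 × 10^5
Stock = 2.00 × 10^3 CFU/mL × 3 × 10^5 = 6.00 × 10^8 CFU/mL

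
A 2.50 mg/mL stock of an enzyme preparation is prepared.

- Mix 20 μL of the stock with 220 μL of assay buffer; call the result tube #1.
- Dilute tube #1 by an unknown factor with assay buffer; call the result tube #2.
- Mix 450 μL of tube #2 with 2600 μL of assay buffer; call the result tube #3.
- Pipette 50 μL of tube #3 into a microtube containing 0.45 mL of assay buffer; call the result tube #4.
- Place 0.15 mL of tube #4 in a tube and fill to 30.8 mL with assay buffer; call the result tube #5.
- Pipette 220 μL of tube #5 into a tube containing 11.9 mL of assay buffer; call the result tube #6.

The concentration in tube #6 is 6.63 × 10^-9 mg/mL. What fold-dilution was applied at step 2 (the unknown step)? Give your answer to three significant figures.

41.0-fold

Step 1: 20 μL + 220 μL = 240 μL total → factor 240/20 = 12
Step 2: unknown factor x
Step 3: 450 μL + 2600 μL = 3050 μL total → factor 3050/450 = 6.7778
Step 4: 50 μL + 0.45 mL = 500 μL total → factor 500/50 = 10
Step 5: 0.15 mL brought to 30.8 mL → factor 30.8/0.15 = 205.33
Step 6: 220 μL + 11.9 mL = 12120 μL total → factor 12120/220 = 55.091
Product of known-step factors = 9.2004 × 10^6
Overall factor = 2.50 mg/mL / (6.63 × 10^-9 mg/mL) = 3.7707 × 10^8
x = 3.7707 × 10^8 / 9.2004 × 10^6 = 41.0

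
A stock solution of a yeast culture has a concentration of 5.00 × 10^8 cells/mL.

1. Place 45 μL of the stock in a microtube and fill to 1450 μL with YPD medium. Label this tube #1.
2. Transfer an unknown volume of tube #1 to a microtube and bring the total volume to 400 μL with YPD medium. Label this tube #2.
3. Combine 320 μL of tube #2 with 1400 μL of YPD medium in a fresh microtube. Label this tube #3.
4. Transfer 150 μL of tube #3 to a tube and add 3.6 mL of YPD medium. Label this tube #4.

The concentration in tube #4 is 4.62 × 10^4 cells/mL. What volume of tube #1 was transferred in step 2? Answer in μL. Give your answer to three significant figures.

Step 1: 45 μL brought to 1450 μL → factor 1450/45 = 32.222
Step 2: v brought to 400 μL → factor = 400 μL/v
Step 3: 320 μL + 1400 μL = 1720 μL total → factor 1720/320 = 5.375
Step 4: 150 μL + 3.6 mL = 3750 μL total → factor 3750/150 = 25
Product of known-step factors = 4329.9
Overall factor = 5.00 × 10^8 cells/mL / (4.62 × 10^4 cells/mL) = 10823
Step-2 factor = 10823 / 4329.9 = 2.4995
v = 400 μL / 2.4995 = 160 μL

160 μL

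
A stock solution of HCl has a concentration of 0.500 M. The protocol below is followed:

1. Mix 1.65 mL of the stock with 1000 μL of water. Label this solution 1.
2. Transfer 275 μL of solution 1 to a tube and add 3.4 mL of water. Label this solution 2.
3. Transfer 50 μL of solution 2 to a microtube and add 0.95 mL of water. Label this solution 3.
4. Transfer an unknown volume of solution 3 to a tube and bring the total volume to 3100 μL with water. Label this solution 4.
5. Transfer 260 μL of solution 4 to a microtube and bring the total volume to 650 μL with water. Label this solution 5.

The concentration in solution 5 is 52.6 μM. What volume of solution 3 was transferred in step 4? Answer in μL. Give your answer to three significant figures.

Step 1: 1.65 mL + 1000 μL = 2.65 mL total → factor 2.65/1.65 = 1.6061
Step 2: 275 μL + 3.4 mL = 3675 μL total → factor 3675/275 = 13.364
Step 3: 50 μL + 0.95 mL = 1000 μL total → factor 1000/50 = 20
Step 4: v brought to 3100 μL → factor = 3100 μL/v
Step 5: 260 μL brought to 650 μL → factor 650/260 = 2.5
Product of known-step factors = 1073.1
Overall factor = 0.500 M / (52.6 μM) = 9505.7
Step-4 factor = 9505.7 / 1073.1 = 8.8578
v = 3100 μL / 8.8578 = 350 μL

350 μL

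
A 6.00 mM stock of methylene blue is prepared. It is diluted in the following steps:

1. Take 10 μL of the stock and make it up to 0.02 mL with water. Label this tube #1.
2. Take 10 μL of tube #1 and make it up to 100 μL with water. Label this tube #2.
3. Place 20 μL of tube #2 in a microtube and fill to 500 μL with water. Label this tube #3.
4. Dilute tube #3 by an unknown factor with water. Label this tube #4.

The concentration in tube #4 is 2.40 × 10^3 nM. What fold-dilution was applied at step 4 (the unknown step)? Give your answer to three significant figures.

Step 1: 10 μL brought to 0.02 mL → factor 20/10 = 2
Step 2: 10 μL brought to 100 μL → factor 100/10 = 10
Step 3: 20 μL brought to 500 μL → factor 500/20 = 25
Step 4: unknown factor x
Product of known-step factors = 500
Overall factor = 6.00 mM / (2.40 × 10^3 nM) = 2500
x = 2500 / 500 = 5.00

5.00-fold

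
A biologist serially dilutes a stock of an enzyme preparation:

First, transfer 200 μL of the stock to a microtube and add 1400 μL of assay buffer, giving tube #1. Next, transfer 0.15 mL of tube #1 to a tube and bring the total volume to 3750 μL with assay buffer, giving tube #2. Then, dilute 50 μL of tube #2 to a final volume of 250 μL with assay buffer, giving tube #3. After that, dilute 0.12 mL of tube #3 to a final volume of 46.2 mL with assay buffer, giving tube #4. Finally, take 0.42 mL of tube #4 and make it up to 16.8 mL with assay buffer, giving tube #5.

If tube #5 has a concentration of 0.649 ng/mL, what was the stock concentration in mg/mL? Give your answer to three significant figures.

Step 1: 200 μL + 1400 μL = 1600 μL total → factor 1600/200 = 8
Step 2: 0.15 mL brought to 3750 μL → factor 3.75/0.15 = 25
Step 3: 50 μL brought to 250 μL → factor 250/50 = 5
Step 4: 0.12 mL brought to 46.2 mL → factor 46.2/0.12 = 385
Step 5: 0.42 mL brought to 16.8 mL → factor 16.8/0.42 = 40
Overall dilution factor = 8 × 25 × 5 × 385 × 40 = 1.54 × 10^7
Stock = 0.649 ng/mL × 1.54 × 10^7 = 9.995 × 10^6 ng/mL = 9.99 mg/mL

9.99 mg/mL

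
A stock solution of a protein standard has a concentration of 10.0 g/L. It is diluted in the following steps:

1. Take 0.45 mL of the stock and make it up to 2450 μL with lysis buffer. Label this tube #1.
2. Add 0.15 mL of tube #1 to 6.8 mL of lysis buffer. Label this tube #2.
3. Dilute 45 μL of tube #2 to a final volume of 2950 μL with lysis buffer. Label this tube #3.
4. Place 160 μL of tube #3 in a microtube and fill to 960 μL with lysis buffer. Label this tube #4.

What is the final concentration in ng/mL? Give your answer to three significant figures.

Step 1: 0.45 mL brought to 2450 μL → factor 2.45/0.45 = 5.4444
Step 2: 0.15 mL + 6.8 mL = 6.95 mL total → factor 6.95/0.15 = 46.333
Step 3: 45 μL brought to 2950 μL → factor 2950/45 = 65.556
Step 4: 160 μL brought to 960 μL → factor 960/160 = 6
Overall dilution factor = 5.4444 × 46.333 × 65.556 × 6 = 99222
Final = 10.0 g/L / 99222 = 0.0001008 g/L = 101 ng/mL

101 ng/mL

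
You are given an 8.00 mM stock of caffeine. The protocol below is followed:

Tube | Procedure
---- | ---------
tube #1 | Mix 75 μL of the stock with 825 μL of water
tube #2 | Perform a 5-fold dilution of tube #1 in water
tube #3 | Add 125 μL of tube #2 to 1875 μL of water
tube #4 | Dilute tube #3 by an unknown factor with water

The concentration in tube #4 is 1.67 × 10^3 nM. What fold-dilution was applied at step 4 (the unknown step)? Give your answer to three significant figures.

Step 1: 75 μL + 825 μL = 900 μL total → factor 900/75 = 12
Step 2: 5-fold → factor 5
Step 3: 125 μL + 1875 μL = 2000 μL total → factor 2000/125 = 16
Step 4: unknown factor x
Product of known-step factors = 960
Overall factor = 8.00 mM / (1.67 × 10^3 nM) = 4790.4
x = 4790.4 / 960 = 4.99

4.99-fold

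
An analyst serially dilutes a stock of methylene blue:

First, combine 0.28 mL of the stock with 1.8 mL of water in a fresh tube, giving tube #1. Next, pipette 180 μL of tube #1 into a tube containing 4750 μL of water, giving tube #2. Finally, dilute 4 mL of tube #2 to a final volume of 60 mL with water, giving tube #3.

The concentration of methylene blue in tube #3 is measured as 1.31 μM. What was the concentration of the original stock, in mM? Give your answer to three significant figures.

4.00 mM

Step 1: 0.28 mL + 1.8 mL = 2.08 mL total → factor 2.08/0.28 = 7.4286
Step 2: 180 μL + 4750 μL = 4930 μL total → factor 4930/180 = 27.389
Step 3: 4 mL brought to 60 mL → factor 60/4 = 15
Overall dilution factor = 7.4286 × 27.389 × 15 = 3051.9
Stock = 1.31 μM × 3051.9 = 3998 μM = 4.00 mM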